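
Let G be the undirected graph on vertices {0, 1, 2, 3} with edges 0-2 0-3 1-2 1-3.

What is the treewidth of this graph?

2

A width-2 tree decomposition is:
Bags: B1 = {0, 1, 3}  B2 = {0, 1, 2}
Tree: B1–B2
The largest bag has 3 vertices, giving width 2; this decomposition certifies tw(G) ≤ 2. Since 0–3–1–2–0 is a cycle in G, G is not acyclic. Forests are exactly the graphs of treewidth ≤ 1, so tw(G) ≥ 2. Therefore the treewidth is 2.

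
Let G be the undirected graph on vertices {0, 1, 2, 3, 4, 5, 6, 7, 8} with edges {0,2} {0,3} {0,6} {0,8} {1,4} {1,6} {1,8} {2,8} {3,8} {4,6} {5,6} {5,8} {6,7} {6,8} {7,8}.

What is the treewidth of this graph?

A width-2 tree decomposition is:
Bags: B1 = {6, 7, 8}  B2 = {0, 6, 8}  B3 = {1, 6, 8}  B4 = {0, 2, 8}  B5 = {0, 3, 8}  B6 = {5, 6, 8}  B7 = {1, 4, 6}
Tree: B1–B2, B2–B3, B2–B4, B2–B5, B2–B6, B3–B7
Each bag holds 3 vertices, so the decomposition has width 2, which upper-bounds the treewidth. For the lower bound, the 3 vertices {0, 2, 8} are pairwise adjacent, and any tree decomposition puts a clique entirely inside one bag — forcing width ≥ 2. Therefore the treewidth is 2.

2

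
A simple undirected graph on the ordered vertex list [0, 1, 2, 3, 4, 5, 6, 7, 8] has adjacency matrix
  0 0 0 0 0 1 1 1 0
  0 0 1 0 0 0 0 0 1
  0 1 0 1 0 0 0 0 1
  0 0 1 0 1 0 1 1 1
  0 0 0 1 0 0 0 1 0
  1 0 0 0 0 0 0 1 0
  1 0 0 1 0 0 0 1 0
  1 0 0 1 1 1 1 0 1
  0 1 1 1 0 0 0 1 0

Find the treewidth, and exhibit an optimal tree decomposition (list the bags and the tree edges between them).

Treewidth 2.
One optimal decomposition is:
Bags: B1 = {3, 4, 7}  B2 = {3, 6, 7}  B3 = {3, 7, 8}  B4 = {0, 6, 7}  B5 = {2, 3, 8}  B6 = {0, 5, 7}  B7 = {1, 2, 8}
Tree: B1–B2, B2–B3, B2–B4, B3–B5, B4–B6, B5–B7

Each bag holds 3 vertices, so the decomposition has width 2, which upper-bounds the treewidth. On the other hand G contains the 3-clique {1, 2, 8}. A clique must lie in a single bag of any decomposition, so no decomposition can have width below 2. Hence tw(G) = 2 exactly.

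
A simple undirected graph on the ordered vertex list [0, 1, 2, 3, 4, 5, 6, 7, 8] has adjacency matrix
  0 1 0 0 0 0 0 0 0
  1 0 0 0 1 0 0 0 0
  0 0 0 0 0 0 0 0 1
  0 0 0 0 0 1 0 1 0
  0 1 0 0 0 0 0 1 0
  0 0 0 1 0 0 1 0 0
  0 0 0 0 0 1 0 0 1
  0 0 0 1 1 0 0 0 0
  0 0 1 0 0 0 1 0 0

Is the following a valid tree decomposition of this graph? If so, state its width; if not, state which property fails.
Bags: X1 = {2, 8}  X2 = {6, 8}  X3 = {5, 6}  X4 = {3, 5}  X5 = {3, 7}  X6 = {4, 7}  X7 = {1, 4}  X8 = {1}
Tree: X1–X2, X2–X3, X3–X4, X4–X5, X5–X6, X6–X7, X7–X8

No — vertex 0 appears in no bag.

A tree decomposition must satisfy three properties: every vertex lies in some bag; for every edge, both endpoints lie together in some bag; and for every vertex, the bags containing it form a connected subtree. Here vertex 0 appears in no bag, so the decomposition is invalid.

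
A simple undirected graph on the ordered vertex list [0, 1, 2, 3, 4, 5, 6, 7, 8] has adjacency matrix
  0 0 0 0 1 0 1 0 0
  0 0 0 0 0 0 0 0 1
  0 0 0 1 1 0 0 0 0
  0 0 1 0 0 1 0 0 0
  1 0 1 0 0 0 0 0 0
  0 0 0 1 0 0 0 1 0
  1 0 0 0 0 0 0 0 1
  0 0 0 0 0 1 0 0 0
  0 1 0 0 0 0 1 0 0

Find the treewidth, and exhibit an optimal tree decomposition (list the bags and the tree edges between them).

The largest bag has 2 vertices, giving width 1; this decomposition certifies tw(G) ≤ 1. Any graph with an edge has treewidth ≥ 1, and G has the edge 7–5. Combining the bounds, tw(G) = 1.

Treewidth 1.
One such decomposition:
Bags: B1 = {5, 7}  B2 = {3, 5}  B3 = {2, 3}  B4 = {2, 4}  B5 = {0, 4}  B6 = {0, 6}  B7 = {6, 8}  B8 = {1, 8}
Tree: B1–B2, B2–B3, B3–B4, B4–B5, B5–B6, B6–B7, B7–B8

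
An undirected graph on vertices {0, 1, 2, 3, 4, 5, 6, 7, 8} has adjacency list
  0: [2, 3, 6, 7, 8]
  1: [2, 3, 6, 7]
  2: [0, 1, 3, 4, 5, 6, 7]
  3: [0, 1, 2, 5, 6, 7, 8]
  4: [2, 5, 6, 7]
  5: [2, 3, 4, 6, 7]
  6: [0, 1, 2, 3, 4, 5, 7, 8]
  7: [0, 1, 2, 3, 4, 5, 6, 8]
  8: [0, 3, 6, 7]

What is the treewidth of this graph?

A width-4 tree decomposition is:
Bags: B1 = {1, 2, 3, 6, 7}  B2 = {0, 2, 3, 6, 7}  B3 = {0, 3, 6, 7, 8}  B4 = {2, 3, 5, 6, 7}  B5 = {2, 4, 5, 6, 7}
Tree: B1–B2, B2–B3, B2–B4, B4–B5
Every bag has size at most 5, so the width is 5 − 1 = 4 and tw(G) ≤ 4. For the lower bound, the 5 vertices {0, 3, 6, 7, 8} are pairwise adjacent, and any tree decomposition puts a clique entirely inside one bag — forcing width ≥ 4. The upper and lower bounds meet at 4, so that is the treewidth.

4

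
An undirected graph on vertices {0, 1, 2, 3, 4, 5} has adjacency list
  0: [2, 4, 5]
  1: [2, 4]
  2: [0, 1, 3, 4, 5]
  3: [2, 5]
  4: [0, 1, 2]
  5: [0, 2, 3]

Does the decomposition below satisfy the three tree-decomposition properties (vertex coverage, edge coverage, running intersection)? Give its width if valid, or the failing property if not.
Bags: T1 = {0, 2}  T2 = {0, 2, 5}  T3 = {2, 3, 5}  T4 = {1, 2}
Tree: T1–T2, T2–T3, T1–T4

No — vertex 4 appears in no bag.

A tree decomposition must satisfy three properties: every vertex lies in some bag; for every edge, both endpoints lie together in some bag; and for every vertex, the bags containing it form a connected subtree. Here vertex 4 appears in no bag, so the decomposition is invalid.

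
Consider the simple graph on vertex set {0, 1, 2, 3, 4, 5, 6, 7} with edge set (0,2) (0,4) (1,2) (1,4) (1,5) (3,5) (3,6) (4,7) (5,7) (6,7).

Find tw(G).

A width-2 tree decomposition is:
Bags: B1 = {0, 1, 2}  B2 = {0, 1, 4}  B3 = {1, 4, 5}  B4 = {4, 5, 7}  B5 = {3, 5, 7}  B6 = {3, 6, 7}
Tree: B1–B2, B2–B3, B3–B4, B4–B5, B5–B6
Every bag has size at most 3, so the width is 3 − 1 = 2 and tw(G) ≤ 2. Since 2–0–4–1–2 is a cycle in G, G is not acyclic. Forests are exactly the graphs of treewidth ≤ 1, so tw(G) ≥ 2. Combining the bounds, tw(G) = 2.

2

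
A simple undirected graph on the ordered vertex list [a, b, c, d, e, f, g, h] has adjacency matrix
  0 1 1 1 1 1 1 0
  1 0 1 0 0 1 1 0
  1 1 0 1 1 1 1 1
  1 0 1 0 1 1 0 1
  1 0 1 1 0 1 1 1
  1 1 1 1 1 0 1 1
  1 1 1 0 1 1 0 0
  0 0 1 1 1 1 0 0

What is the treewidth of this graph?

A width-4 tree decomposition is:
Bags: B1 = {a, c, e, f, g}  B2 = {a, c, d, e, f}  B3 = {a, b, c, f, g}  B4 = {c, d, e, f, h}
Tree: B1–B2, B1–B3, B2–B4
Each bag holds 5 vertices, so the decomposition has width 4, which upper-bounds the treewidth. Conversely, {c, d, e, f, h} is a clique of size 5, and the vertices of any clique must share a bag in every tree decomposition; so some bag has ≥ 5 vertices and tw(G) ≥ 4. The upper and lower bounds meet at 4, so that is the treewidth.

4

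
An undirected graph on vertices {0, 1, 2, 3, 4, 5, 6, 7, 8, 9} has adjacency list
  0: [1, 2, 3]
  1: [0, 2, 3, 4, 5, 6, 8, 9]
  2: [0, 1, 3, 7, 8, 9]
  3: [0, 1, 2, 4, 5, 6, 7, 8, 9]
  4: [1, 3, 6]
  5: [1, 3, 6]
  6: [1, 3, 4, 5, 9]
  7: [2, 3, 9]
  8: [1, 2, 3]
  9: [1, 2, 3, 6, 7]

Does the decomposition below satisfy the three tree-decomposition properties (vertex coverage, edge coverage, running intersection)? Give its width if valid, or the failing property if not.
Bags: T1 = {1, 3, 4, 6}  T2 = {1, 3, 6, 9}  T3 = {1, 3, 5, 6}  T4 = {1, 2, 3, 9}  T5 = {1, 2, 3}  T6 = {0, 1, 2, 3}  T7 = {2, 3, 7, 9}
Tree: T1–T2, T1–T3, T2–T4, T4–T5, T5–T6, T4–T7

A tree decomposition must satisfy three properties: every vertex lies in some bag; for every edge, both endpoints lie together in some bag; and for every vertex, the bags containing it form a connected subtree. Here vertex 8 appears in no bag, so the decomposition is invalid.

No — vertex 8 appears in no bag.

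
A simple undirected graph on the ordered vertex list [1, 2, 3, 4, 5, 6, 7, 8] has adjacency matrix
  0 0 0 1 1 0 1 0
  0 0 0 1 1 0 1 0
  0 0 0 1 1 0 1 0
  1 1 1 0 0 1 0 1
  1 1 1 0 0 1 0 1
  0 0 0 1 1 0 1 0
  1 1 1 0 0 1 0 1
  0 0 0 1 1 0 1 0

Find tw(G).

A width-3 tree decomposition is:
Bags: B1 = {3, 4, 5, 7}  B2 = {4, 5, 7, 8}  B3 = {1, 4, 5, 7}  B4 = {4, 5, 6, 7}  B5 = {2, 4, 5, 7}
Tree: B1–B2, B2–B3, B3–B4, B4–B5
Each bag holds 4 vertices, so the decomposition has width 3, which upper-bounds the treewidth. For the lower bound: the 4 vertex sets {3,5}, {7,8}, {4}, {1} are disjoint, each induces a connected subgraph, and every pair is joined by at least one edge of G. Contracting each set to a single vertex therefore yields K_{4} as a minor, and since treewidth is minor-monotone, tw(G) ≥ tw(K_{4}) = 3. The upper and lower bounds meet at 3, so that is the treewidth.

3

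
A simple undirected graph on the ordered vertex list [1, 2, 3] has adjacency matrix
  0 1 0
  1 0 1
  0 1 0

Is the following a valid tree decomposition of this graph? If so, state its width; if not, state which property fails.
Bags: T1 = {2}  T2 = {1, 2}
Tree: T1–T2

No — vertex 3 appears in no bag.

A tree decomposition must satisfy three properties: every vertex lies in some bag; for every edge, both endpoints lie together in some bag; and for every vertex, the bags containing it form a connected subtree. Here vertex 3 appears in no bag, so the decomposition is invalid.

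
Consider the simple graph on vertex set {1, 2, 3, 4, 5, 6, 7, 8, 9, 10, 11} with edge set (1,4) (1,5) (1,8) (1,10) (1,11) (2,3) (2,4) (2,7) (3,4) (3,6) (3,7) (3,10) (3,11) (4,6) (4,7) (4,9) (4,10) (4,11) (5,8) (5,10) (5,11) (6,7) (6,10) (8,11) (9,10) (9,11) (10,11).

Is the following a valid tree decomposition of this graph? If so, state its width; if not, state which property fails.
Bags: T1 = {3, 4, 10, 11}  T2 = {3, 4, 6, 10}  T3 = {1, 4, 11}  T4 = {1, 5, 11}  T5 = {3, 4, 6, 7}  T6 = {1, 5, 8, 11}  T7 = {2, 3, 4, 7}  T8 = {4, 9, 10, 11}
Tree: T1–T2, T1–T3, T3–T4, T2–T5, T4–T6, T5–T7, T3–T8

A tree decomposition must satisfy three properties: every vertex lies in some bag; for every edge, both endpoints lie together in some bag; and for every vertex, the bags containing it form a connected subtree. Here edge (10,1) lies in no bag, so the decomposition is invalid.

No — edge (10,1) lies in no bag.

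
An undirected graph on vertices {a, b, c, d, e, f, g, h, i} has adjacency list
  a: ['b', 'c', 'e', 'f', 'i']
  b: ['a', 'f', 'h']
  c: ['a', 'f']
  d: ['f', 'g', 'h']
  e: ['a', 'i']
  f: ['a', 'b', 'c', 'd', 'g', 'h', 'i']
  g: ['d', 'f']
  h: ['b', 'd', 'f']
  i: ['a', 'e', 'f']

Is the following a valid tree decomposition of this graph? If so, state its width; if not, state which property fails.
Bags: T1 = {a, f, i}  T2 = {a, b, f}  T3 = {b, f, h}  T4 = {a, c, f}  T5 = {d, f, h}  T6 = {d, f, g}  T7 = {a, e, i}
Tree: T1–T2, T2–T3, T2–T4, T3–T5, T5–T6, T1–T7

Checking the three conditions: (i) the bags cover all of {a, b, c, d, e, f, g, h, i}; (ii) for each edge, some bag contains both endpoints; (iii) the bags containing any fixed vertex form a subtree. All hold, so the decomposition is valid with width 3 − 1 = 2.

Yes; width 2.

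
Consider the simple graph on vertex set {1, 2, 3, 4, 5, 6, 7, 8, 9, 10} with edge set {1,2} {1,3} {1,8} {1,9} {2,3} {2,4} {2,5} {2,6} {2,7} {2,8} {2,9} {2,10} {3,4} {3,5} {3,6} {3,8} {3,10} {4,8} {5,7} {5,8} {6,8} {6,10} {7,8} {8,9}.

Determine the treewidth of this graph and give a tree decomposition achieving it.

Each bag holds 4 vertices, so the decomposition has width 3, which upper-bounds the treewidth. Conversely, {1, 2, 8, 9} is a clique of size 4, and the vertices of any clique must share a bag in every tree decomposition; so some bag has ≥ 4 vertices and tw(G) ≥ 3. Therefore the treewidth is 3.

Treewidth 3.
One optimal decomposition is:
Bags: B1 = {1, 2, 3, 8}  B2 = {2, 3, 5, 8}  B3 = {2, 3, 6, 8}  B4 = {1, 2, 8, 9}  B5 = {2, 5, 7, 8}  B6 = {2, 3, 6, 10}  B7 = {2, 3, 4, 8}
Tree: B1–B2, B1–B3, B1–B4, B2–B5, B3–B6, B3–B7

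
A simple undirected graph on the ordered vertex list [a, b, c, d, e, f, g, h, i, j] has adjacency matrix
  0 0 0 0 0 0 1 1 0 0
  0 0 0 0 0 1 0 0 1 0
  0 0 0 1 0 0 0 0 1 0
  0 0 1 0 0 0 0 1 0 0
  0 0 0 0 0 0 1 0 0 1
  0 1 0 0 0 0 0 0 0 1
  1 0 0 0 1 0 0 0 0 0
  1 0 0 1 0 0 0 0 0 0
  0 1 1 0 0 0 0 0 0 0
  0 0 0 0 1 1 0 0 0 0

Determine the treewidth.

2

A width-2 tree decomposition is:
Bags: B1 = {a, g, h}  B2 = {e, g, h}  B3 = {e, h, j}  B4 = {f, h, j}  B5 = {b, f, h}  B6 = {b, h, i}  B7 = {c, h, i}  B8 = {c, d, h}
Tree: B1–B2, B2–B3, B3–B4, B4–B5, B5–B6, B6–B7, B7–B8
Each bag holds 3 vertices, so the decomposition has width 2, which upper-bounds the treewidth. For the lower bound, G contains the cycle h–a–g–e–j–f–b–i–c–d–h, so G is not a forest; only forests have treewidth ≤ 1, hence tw(G) ≥ 2. Combining the bounds, tw(G) = 2.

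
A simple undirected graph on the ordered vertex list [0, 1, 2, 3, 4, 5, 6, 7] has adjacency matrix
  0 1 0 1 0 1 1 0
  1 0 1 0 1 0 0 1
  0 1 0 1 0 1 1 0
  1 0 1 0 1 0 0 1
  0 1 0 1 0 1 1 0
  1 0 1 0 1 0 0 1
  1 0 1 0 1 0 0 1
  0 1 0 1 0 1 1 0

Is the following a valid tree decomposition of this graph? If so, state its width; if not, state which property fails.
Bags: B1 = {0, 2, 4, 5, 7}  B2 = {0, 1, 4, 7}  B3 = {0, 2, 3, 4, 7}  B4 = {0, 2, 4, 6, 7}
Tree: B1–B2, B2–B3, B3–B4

No — edge (2,1) lies in no bag.

A tree decomposition must satisfy three properties: every vertex lies in some bag; for every edge, both endpoints lie together in some bag; and for every vertex, the bags containing it form a connected subtree. Here edge (2,1) lies in no bag, so the decomposition is invalid.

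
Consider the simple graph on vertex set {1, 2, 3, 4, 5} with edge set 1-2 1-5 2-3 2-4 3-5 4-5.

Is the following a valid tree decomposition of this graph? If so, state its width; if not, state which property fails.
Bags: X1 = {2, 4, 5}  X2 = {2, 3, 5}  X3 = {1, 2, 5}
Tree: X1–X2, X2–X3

Yes; width 2.

Checking the three conditions: (i) the bags cover all of {1, 2, 3, 4, 5}; (ii) for each edge, some bag contains both endpoints; (iii) the bags containing any fixed vertex form a subtree. All hold, so the decomposition is valid with width 3 − 1 = 2.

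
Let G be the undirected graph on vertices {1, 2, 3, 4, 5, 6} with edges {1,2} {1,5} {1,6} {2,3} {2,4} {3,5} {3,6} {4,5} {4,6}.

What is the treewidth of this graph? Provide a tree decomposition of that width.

Treewidth 3.
One such decomposition:
Bags: B1 = {2, 3, 5, 6}  B2 = {2, 4, 5, 6}  B3 = {1, 2, 5, 6}
Tree: B1–B2, B2–B3

The largest bag has 4 vertices, giving width 3; this decomposition certifies tw(G) ≤ 3. For the lower bound: the 4 vertex sets {3,6}, {2,4}, {5}, {1} are disjoint, each induces a connected subgraph, and every pair is joined by at least one edge of G. Contracting each set to a single vertex therefore yields K_{4} as a minor, and since treewidth is minor-monotone, tw(G) ≥ tw(K_{4}) = 3. Therefore the treewidth is 3.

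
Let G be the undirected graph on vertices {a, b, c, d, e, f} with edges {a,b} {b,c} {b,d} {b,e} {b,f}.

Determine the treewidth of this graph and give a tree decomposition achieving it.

The largest bag has 2 vertices, giving width 1; this decomposition certifies tw(G) ≤ 1. Since G has at least one edge (e.g. b–c), it is not an edgeless graph, so tw(G) ≥ 1. The upper and lower bounds meet at 1, so that is the treewidth.

Treewidth 1.
One optimal decomposition is:
Bags: B1 = {b, c}  B2 = {a, b}  B3 = {b, e}  B4 = {b, f}  B5 = {b, d}
Tree: B1–B2, B1–B3, B2–B4, B3–B5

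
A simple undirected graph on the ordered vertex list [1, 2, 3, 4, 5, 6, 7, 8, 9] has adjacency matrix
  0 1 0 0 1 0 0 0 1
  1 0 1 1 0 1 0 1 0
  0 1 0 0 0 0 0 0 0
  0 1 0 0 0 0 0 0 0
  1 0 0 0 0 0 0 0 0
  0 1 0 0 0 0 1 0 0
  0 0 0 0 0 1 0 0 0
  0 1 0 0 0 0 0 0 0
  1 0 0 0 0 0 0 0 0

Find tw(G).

1

A width-1 tree decomposition is:
Bags: B1 = {1, 9}  B2 = {1, 2}  B3 = {2, 4}  B4 = {2, 8}  B5 = {2, 3}  B6 = {2, 6}  B7 = {6, 7}  B8 = {1, 5}
Tree: B1–B2, B2–B3, B3–B4, B3–B5, B2–B6, B6–B7, B1–B8
Every bag has size at most 2, so the width is 2 − 1 = 1 and tw(G) ≤ 1. G has an edge, so its treewidth is at least 1. Therefore the treewidth is 1.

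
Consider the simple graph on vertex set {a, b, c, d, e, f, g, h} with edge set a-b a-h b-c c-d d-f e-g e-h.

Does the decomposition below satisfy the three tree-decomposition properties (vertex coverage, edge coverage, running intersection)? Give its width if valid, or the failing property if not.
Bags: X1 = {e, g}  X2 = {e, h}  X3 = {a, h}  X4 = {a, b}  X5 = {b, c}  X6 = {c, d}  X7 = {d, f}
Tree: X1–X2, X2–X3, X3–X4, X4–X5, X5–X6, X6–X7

Yes; width 1.

Vertex coverage: the bags together contain {a, b, c, d, e, f, g, h}, the full vertex set. Edge coverage: each edge of G has both endpoints in at least one bag. Running intersection: for every vertex, the bags containing it form a connected subtree. All three properties hold, so this is a valid tree decomposition of width max|bag| − 1 = 1, and hence tw(G) ≤ 1.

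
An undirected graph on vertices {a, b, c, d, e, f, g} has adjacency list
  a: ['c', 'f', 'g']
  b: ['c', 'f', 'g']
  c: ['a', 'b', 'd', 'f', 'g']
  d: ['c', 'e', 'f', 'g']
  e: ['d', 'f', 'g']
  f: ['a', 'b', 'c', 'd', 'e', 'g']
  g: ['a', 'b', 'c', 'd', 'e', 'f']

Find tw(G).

3

A width-3 tree decomposition is:
Bags: B1 = {b, c, f, g}  B2 = {c, d, f, g}  B3 = {a, c, f, g}  B4 = {d, e, f, g}
Tree: B1–B2, B1–B3, B2–B4
Every bag has size at most 4, so the width is 4 − 1 = 3 and tw(G) ≤ 3. On the other hand G contains the 4-clique {d, e, f, g}. A clique must lie in a single bag of any decomposition, so no decomposition can have width below 3. The upper and lower bounds meet at 3, so that is the treewidth.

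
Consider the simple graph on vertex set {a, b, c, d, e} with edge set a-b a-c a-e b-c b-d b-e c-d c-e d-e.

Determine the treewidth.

A width-3 tree decomposition is:
Bags: B1 = {a, b, c, e}  B2 = {b, c, d, e}
Tree: B1–B2
The largest bag has 4 vertices, giving width 3; this decomposition certifies tw(G) ≤ 3. Conversely, {b, c, d, e} is a clique of size 4, and the vertices of any clique must share a bag in every tree decomposition; so some bag has ≥ 4 vertices and tw(G) ≥ 3. The upper and lower bounds meet at 3, so that is the treewidth.

3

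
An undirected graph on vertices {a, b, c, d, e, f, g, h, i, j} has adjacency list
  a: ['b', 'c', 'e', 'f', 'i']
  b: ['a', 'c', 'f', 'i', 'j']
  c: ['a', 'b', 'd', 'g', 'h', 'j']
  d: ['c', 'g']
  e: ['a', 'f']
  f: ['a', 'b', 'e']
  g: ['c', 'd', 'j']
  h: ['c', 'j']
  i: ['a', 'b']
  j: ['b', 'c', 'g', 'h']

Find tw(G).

2

A width-2 tree decomposition is:
Bags: B1 = {a, b, f}  B2 = {a, e, f}  B3 = {a, b, c}  B4 = {b, c, j}  B5 = {c, g, j}  B6 = {a, b, i}  B7 = {c, d, g}  B8 = {c, h, j}
Tree: B1–B2, B1–B3, B3–B4, B4–B5, B3–B6, B5–B7, B5–B8
Every bag has size at most 3, so the width is 3 − 1 = 2 and tw(G) ≤ 2. On the other hand G contains the 3-clique {a, e, f}. A clique must lie in a single bag of any decomposition, so no decomposition can have width below 2. Combining the bounds, tw(G) = 2.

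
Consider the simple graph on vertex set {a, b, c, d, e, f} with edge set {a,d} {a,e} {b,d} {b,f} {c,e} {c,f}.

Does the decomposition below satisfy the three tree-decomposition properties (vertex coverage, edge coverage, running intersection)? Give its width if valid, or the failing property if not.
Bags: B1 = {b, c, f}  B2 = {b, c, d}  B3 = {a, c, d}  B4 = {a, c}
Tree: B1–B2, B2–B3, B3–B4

No — vertex e appears in no bag.

A tree decomposition must satisfy three properties: every vertex lies in some bag; for every edge, both endpoints lie together in some bag; and for every vertex, the bags containing it form a connected subtree. Here vertex e appears in no bag, so the decomposition is invalid.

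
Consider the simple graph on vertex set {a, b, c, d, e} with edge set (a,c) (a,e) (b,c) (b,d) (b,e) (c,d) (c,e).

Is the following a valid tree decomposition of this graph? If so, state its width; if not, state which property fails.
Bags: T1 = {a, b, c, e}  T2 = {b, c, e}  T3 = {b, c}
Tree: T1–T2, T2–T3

No — vertex d appears in no bag.

A tree decomposition must satisfy three properties: every vertex lies in some bag; for every edge, both endpoints lie together in some bag; and for every vertex, the bags containing it form a connected subtree. Here vertex d appears in no bag, so the decomposition is invalid.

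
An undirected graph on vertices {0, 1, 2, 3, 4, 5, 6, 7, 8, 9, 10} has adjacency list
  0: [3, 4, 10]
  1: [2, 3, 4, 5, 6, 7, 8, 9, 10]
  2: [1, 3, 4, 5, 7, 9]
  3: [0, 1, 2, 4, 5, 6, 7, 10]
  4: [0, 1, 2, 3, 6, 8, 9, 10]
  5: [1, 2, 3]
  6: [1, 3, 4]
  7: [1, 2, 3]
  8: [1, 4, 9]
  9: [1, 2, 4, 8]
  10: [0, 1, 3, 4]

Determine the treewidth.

3

A width-3 tree decomposition is:
Bags: B1 = {1, 2, 3, 4}  B2 = {1, 3, 4, 10}  B3 = {1, 2, 3, 7}  B4 = {1, 2, 3, 5}  B5 = {1, 2, 4, 9}  B6 = {0, 3, 4, 10}  B7 = {1, 3, 4, 6}  B8 = {1, 4, 8, 9}
Tree: B1–B2, B1–B3, B3–B4, B1–B5, B2–B6, B2–B7, B5–B8
Each bag holds 4 vertices, so the decomposition has width 3, which upper-bounds the treewidth. On the other hand G contains the 4-clique {0, 3, 4, 10}. A clique must lie in a single bag of any decomposition, so no decomposition can have width below 3. Hence tw(G) = 3 exactly.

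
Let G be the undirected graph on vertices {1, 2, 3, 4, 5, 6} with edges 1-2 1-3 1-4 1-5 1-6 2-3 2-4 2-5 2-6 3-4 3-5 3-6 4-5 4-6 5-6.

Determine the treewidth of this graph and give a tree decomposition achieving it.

Treewidth 5.
One such decomposition:
Bags: B1 = {1, 2, 3, 4, 5, 6}
Tree: (single bag)

With just one bag of size 6, the width is 6 − 1 = 5, so tw(G) ≤ 5. On the other hand G contains the 6-clique {1, 2, 3, 4, 5, 6}. A clique must lie in a single bag of any decomposition, so no decomposition can have width below 5. Combining the bounds, tw(G) = 5.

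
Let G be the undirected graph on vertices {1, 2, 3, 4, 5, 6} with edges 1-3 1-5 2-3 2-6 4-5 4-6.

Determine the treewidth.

2

A width-2 tree decomposition is:
Bags: B1 = {2, 4, 6}  B2 = {2, 3, 4}  B3 = {1, 3, 4}  B4 = {1, 4, 5}
Tree: B1–B2, B2–B3, B3–B4
The largest bag has 3 vertices, giving width 2; this decomposition certifies tw(G) ≤ 2. For the lower bound, G contains the cycle 4–6–2–3–1–5–4, so G is not a forest; only forests have treewidth ≤ 1, hence tw(G) ≥ 2. The upper and lower bounds meet at 2, so that is the treewidth.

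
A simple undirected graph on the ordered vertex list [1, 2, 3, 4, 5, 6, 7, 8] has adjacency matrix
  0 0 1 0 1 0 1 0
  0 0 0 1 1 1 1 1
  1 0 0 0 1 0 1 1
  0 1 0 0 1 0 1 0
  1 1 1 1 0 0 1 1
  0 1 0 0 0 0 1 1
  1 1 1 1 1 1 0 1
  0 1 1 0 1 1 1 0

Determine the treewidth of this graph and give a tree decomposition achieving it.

Each bag holds 4 vertices, so the decomposition has width 3, which upper-bounds the treewidth. Conversely, {1, 3, 5, 7} is a clique of size 4, and the vertices of any clique must share a bag in every tree decomposition; so some bag has ≥ 4 vertices and tw(G) ≥ 3. Therefore the treewidth is 3.

Treewidth 3.
One such decomposition:
Bags: B1 = {2, 5, 7, 8}  B2 = {3, 5, 7, 8}  B3 = {2, 4, 5, 7}  B4 = {2, 6, 7, 8}  B5 = {1, 3, 5, 7}
Tree: B1–B2, B1–B3, B1–B4, B2–B5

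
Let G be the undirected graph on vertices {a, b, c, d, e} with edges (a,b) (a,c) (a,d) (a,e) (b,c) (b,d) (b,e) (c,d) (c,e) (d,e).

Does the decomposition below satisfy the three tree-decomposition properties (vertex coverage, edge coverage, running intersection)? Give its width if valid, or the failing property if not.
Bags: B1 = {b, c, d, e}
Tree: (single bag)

A tree decomposition must satisfy three properties: every vertex lies in some bag; for every edge, both endpoints lie together in some bag; and for every vertex, the bags containing it form a connected subtree. Here vertex a appears in no bag, so the decomposition is invalid.

No — vertex a appears in no bag.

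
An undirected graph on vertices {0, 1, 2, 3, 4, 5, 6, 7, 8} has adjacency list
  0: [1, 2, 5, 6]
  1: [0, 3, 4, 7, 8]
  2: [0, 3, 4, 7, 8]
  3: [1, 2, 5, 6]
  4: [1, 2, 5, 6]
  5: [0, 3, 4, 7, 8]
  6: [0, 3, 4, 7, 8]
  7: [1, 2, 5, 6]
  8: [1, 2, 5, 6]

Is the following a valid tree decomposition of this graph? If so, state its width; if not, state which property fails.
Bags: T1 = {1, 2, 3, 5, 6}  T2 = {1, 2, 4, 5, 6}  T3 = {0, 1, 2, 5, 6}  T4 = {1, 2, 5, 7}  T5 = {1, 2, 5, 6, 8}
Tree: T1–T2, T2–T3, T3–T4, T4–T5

A tree decomposition must satisfy three properties: every vertex lies in some bag; for every edge, both endpoints lie together in some bag; and for every vertex, the bags containing it form a connected subtree. Here edge (6,7) lies in no bag, so the decomposition is invalid.

No — edge (6,7) lies in no bag.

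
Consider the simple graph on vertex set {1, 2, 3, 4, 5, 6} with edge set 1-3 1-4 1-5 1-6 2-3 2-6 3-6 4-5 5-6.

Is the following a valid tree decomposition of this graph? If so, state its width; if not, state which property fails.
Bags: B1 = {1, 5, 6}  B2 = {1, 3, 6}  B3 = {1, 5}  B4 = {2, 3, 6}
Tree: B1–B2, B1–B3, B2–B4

No — vertex 4 appears in no bag.

A tree decomposition must satisfy three properties: every vertex lies in some bag; for every edge, both endpoints lie together in some bag; and for every vertex, the bags containing it form a connected subtree. Here vertex 4 appears in no bag, so the decomposition is invalid.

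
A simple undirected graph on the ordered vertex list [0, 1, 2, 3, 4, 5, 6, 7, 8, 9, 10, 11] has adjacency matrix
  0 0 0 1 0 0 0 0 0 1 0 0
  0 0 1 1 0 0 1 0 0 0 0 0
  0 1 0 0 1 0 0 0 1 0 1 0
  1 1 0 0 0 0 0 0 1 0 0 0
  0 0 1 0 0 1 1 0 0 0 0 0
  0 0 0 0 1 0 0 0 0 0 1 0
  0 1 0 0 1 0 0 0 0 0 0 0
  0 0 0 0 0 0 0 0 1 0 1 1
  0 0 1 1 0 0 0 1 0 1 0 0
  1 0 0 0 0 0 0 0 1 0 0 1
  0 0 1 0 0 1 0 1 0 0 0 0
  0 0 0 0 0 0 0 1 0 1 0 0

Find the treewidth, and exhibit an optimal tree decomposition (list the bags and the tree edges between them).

Treewidth 3.
One optimal decomposition is:
Bags: B1 = {0, 3, 9, 11}  B2 = {3, 8, 9, 11}  B3 = {3, 7, 8, 11}  B4 = {1, 3, 7, 8}  B5 = {1, 2, 7, 8}  B6 = {1, 2, 7, 10}  B7 = {1, 2, 6, 10}  B8 = {2, 4, 6, 10}  B9 = {4, 5, 6, 10}
Tree: B1–B2, B2–B3, B3–B4, B4–B5, B5–B6, B6–B7, B7–B8, B8–B9

Each bag holds 4 vertices, so the decomposition has width 3, which upper-bounds the treewidth. For the lower bound: the 4 vertex sets {0,9,11}, {3}, {8}, {1,2,7,10} are disjoint, each induces a connected subgraph, and every pair is joined by at least one edge of G. Contracting each set to a single vertex therefore yields K_{4} as a minor, and since treewidth is minor-monotone, tw(G) ≥ tw(K_{4}) = 3. Therefore the treewidth is 3.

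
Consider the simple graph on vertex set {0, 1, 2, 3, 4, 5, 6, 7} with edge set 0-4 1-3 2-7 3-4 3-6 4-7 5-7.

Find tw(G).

1

A width-1 tree decomposition is:
Bags: B1 = {4, 7}  B2 = {3, 4}  B3 = {0, 4}  B4 = {5, 7}  B5 = {2, 7}  B6 = {3, 6}  B7 = {1, 3}
Tree: B1–B2, B2–B3, B1–B4, B1–B5, B2–B6, B6–B7
Every bag has size at most 2, so the width is 2 − 1 = 1 and tw(G) ≤ 1. Since G has at least one edge (e.g. 4–7), it is not an edgeless graph, so tw(G) ≥ 1. Hence tw(G) = 1 exactly.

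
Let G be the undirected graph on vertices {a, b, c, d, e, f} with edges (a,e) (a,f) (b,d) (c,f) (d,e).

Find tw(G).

A width-1 tree decomposition is:
Bags: B1 = {a, e}  B2 = {d, e}  B3 = {a, f}  B4 = {c, f}  B5 = {b, d}
Tree: B1–B2, B1–B3, B3–B4, B2–B5
Each bag holds 2 vertices, so the decomposition has width 1, which upper-bounds the treewidth. G has an edge, so its treewidth is at least 1. Therefore the treewidth is 1.

1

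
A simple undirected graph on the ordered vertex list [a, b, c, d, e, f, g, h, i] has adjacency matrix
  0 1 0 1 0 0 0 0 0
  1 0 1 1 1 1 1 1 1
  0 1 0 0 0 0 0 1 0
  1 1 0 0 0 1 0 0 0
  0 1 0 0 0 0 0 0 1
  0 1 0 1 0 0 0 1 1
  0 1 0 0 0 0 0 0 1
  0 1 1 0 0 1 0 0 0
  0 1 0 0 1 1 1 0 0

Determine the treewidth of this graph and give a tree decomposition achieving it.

Every bag has size at most 3, so the width is 3 − 1 = 2 and tw(G) ≤ 2. For the lower bound, the 3 vertices {b, d, f} are pairwise adjacent, and any tree decomposition puts a clique entirely inside one bag — forcing width ≥ 2. The upper and lower bounds meet at 2, so that is the treewidth.

Treewidth 2.
One optimal decomposition is:
Bags: B1 = {b, d, f}  B2 = {b, f, h}  B3 = {b, f, i}  B4 = {b, c, h}  B5 = {a, b, d}  B6 = {b, g, i}  B7 = {b, e, i}
Tree: B1–B2, B1–B3, B2–B4, B1–B5, B3–B6, B3–B7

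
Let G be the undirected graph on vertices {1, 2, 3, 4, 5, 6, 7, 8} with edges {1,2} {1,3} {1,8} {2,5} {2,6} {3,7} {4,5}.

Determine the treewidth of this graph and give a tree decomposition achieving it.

Treewidth 1.
One optimal decomposition is:
Bags: B1 = {1, 2}  B2 = {2, 5}  B3 = {1, 3}  B4 = {2, 6}  B5 = {4, 5}  B6 = {1, 8}  B7 = {3, 7}
Tree: B1–B2, B1–B3, B1–B4, B2–B5, B3–B6, B3–B7

The largest bag has 2 vertices, giving width 1; this decomposition certifies tw(G) ≤ 1. G has an edge, so its treewidth is at least 1. Combining the bounds, tw(G) = 1.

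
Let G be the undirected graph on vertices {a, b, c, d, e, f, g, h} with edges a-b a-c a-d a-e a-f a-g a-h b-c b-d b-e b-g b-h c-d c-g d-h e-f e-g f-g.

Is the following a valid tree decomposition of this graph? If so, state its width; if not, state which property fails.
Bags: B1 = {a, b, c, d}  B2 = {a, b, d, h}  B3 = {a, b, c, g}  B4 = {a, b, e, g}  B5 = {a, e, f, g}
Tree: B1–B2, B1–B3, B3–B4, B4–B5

Every vertex of G appears in some bag (union = {a, b, c, d, e, f, g, h}); every edge is covered by a bag; and for each vertex v the set of bags containing v is connected in the bag tree. The decomposition is therefore valid. The largest bag has 4 vertices, so the width is 3.

Yes; width 3.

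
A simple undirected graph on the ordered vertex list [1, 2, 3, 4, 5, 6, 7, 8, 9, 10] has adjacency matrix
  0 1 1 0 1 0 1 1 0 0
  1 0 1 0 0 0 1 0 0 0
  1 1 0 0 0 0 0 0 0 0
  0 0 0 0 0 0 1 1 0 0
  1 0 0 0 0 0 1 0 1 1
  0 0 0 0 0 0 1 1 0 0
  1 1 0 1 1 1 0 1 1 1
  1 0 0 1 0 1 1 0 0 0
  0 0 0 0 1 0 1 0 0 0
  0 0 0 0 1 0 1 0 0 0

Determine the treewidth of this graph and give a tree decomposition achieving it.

Treewidth 2.
Bags: B1 = {1, 2, 7}  B2 = {1, 7, 8}  B3 = {1, 2, 3}  B4 = {1, 5, 7}  B5 = {6, 7, 8}  B6 = {5, 7, 10}  B7 = {4, 7, 8}  B8 = {5, 7, 9}
Tree: B1–B2, B1–B3, B2–B4, B2–B5, B4–B6, B5–B7, B4–B8

The largest bag has 3 vertices, giving width 2; this decomposition certifies tw(G) ≤ 2. For the lower bound, the 3 vertices {1, 2, 3} are pairwise adjacent, and any tree decomposition puts a clique entirely inside one bag — forcing width ≥ 2. Hence tw(G) = 2 exactly.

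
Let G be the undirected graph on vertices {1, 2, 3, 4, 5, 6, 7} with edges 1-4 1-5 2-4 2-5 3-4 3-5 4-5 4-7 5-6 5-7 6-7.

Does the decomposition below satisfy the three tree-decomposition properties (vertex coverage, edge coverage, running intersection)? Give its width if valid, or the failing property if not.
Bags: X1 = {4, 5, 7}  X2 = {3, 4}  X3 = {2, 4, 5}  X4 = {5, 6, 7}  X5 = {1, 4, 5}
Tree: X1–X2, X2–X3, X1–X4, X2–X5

No — edge (5,3) lies in no bag.

A tree decomposition must satisfy three properties: every vertex lies in some bag; for every edge, both endpoints lie together in some bag; and for every vertex, the bags containing it form a connected subtree. Here edge (5,3) lies in no bag, so the decomposition is invalid.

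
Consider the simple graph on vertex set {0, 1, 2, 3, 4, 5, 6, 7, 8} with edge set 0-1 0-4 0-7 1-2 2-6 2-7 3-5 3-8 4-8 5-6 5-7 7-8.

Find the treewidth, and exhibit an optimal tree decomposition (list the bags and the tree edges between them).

Treewidth 3.
One optimal decomposition is:
Bags: B1 = {0, 1, 2, 4}  B2 = {0, 2, 4, 7}  B3 = {2, 4, 7, 8}  B4 = {2, 6, 7, 8}  B5 = {5, 6, 7, 8}  B6 = {3, 5, 6, 8}
Tree: B1–B2, B2–B3, B3–B4, B4–B5, B5–B6

The largest bag has 4 vertices, giving width 3; this decomposition certifies tw(G) ≤ 3. For the lower bound: the 4 vertex sets {0,1,4}, {2}, {7}, {3,5,6,8} are disjoint, each induces a connected subgraph, and every pair is joined by at least one edge of G. Contracting each set to a single vertex therefore yields K_{4} as a minor, and since treewidth is minor-monotone, tw(G) ≥ tw(K_{4}) = 3. The upper and lower bounds meet at 3, so that is the treewidth.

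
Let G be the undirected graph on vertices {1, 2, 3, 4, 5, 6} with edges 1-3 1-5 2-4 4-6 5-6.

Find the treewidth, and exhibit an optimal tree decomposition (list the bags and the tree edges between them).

The largest bag has 2 vertices, giving width 1; this decomposition certifies tw(G) ≤ 1. Since G has at least one edge (e.g. 3–1), it is not an edgeless graph, so tw(G) ≥ 1. The upper and lower bounds meet at 1, so that is the treewidth.

Treewidth 1.
Bags: B1 = {1, 3}  B2 = {1, 5}  B3 = {5, 6}  B4 = {4, 6}  B5 = {2, 4}
Tree: B1–B2, B2–B3, B3–B4, B4–B5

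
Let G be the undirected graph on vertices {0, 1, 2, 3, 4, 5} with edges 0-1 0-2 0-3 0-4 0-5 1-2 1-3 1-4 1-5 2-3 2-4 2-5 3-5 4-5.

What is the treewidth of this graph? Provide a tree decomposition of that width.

Each bag holds 5 vertices, so the decomposition has width 4, which upper-bounds the treewidth. On the other hand G contains the 5-clique {0, 1, 2, 3, 5}. A clique must lie in a single bag of any decomposition, so no decomposition can have width below 4. Combining the bounds, tw(G) = 4.

Treewidth 4.
One such decomposition:
Bags: B1 = {0, 1, 2, 3, 5}  B2 = {0, 1, 2, 4, 5}
Tree: B1–B2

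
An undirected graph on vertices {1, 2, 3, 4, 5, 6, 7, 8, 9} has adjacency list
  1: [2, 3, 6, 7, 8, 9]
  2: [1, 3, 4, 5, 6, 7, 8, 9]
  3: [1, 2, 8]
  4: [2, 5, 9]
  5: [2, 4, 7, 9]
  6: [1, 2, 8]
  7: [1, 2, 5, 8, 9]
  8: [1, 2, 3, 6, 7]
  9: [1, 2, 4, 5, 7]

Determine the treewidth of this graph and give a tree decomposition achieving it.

Treewidth 3.
Bags: B1 = {2, 4, 5, 9}  B2 = {2, 5, 7, 9}  B3 = {1, 2, 7, 9}  B4 = {1, 2, 7, 8}  B5 = {1, 2, 3, 8}  B6 = {1, 2, 6, 8}
Tree: B1–B2, B2–B3, B3–B4, B4–B5, B5–B6

Every bag has size at most 4, so the width is 4 − 1 = 3 and tw(G) ≤ 3. On the other hand G contains the 4-clique {1, 2, 3, 8}. A clique must lie in a single bag of any decomposition, so no decomposition can have width below 3. Hence tw(G) = 3 exactly.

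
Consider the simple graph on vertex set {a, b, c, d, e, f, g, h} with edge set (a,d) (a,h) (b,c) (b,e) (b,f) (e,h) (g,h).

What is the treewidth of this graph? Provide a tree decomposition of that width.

Treewidth 1.
Bags: B1 = {b, e}  B2 = {e, h}  B3 = {a, h}  B4 = {a, d}  B5 = {b, f}  B6 = {b, c}  B7 = {g, h}
Tree: B1–B2, B2–B3, B3–B4, B1–B5, B1–B6, B3–B7

Each bag holds 2 vertices, so the decomposition has width 1, which upper-bounds the treewidth. Any graph with an edge has treewidth ≥ 1, and G has the edge e–b. Therefore the treewidth is 1.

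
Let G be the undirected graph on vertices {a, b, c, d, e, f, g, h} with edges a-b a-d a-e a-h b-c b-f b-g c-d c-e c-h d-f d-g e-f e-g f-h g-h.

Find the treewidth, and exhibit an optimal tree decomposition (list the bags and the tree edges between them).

The largest bag has 5 vertices, giving width 4; this decomposition certifies tw(G) ≤ 4. For the lower bound: the 5 vertex sets {c,h}, {e,g}, {d,f}, {a}, {b} are disjoint, each induces a connected subgraph, and every pair is joined by at least one edge of G. Contracting each set to a single vertex therefore yields K_{5} as a minor, and since treewidth is minor-monotone, tw(G) ≥ tw(K_{5}) = 4. Hence tw(G) = 4 exactly.

Treewidth 4.
One such decomposition:
Bags: B1 = {a, c, f, g, h}  B2 = {a, c, e, f, g}  B3 = {a, c, d, f, g}  B4 = {a, b, c, f, g}
Tree: B1–B2, B2–B3, B3–B4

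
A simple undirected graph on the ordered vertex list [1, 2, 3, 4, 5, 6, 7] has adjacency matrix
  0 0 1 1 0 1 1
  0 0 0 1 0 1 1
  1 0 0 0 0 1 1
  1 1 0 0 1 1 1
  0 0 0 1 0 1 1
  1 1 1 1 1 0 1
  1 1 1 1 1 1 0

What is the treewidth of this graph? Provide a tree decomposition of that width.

Treewidth 3.
One such decomposition:
Bags: B1 = {1, 4, 6, 7}  B2 = {2, 4, 6, 7}  B3 = {1, 3, 6, 7}  B4 = {4, 5, 6, 7}
Tree: B1–B2, B1–B3, B1–B4

Every bag has size at most 4, so the width is 4 − 1 = 3 and tw(G) ≤ 3. On the other hand G contains the 4-clique {1, 3, 6, 7}. A clique must lie in a single bag of any decomposition, so no decomposition can have width below 3. Hence tw(G) = 3 exactly.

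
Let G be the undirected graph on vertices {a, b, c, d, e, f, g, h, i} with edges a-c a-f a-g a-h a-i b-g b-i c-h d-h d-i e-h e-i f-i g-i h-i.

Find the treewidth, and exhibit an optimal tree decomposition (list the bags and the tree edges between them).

Every bag has size at most 3, so the width is 3 − 1 = 2 and tw(G) ≤ 2. On the other hand G contains the 3-clique {a, c, h}. A clique must lie in a single bag of any decomposition, so no decomposition can have width below 2. Therefore the treewidth is 2.

Treewidth 2.
One such decomposition:
Bags: B1 = {a, g, i}  B2 = {a, h, i}  B3 = {b, g, i}  B4 = {a, f, i}  B5 = {e, h, i}  B6 = {a, c, h}  B7 = {d, h, i}
Tree: B1–B2, B1–B3, B2–B4, B2–B5, B2–B6, B5–B7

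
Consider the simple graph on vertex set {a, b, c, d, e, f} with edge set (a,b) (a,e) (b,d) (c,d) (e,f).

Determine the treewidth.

1

A width-1 tree decomposition is:
Bags: B1 = {c, d}  B2 = {b, d}  B3 = {a, b}  B4 = {a, e}  B5 = {e, f}
Tree: B1–B2, B2–B3, B3–B4, B4–B5
Each bag holds 2 vertices, so the decomposition has width 1, which upper-bounds the treewidth. G has an edge, so its treewidth is at least 1. Combining the bounds, tw(G) = 1.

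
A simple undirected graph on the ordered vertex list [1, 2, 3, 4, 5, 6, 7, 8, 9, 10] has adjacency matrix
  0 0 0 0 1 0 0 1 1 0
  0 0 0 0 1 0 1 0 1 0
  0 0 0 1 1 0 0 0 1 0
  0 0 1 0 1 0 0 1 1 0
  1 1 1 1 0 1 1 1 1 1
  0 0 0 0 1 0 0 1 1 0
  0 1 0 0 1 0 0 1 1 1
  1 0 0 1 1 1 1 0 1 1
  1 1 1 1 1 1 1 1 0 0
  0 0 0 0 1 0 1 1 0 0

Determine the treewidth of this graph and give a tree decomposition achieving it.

Each bag holds 4 vertices, so the decomposition has width 3, which upper-bounds the treewidth. Conversely, {1, 5, 8, 9} is a clique of size 4, and the vertices of any clique must share a bag in every tree decomposition; so some bag has ≥ 4 vertices and tw(G) ≥ 3. The upper and lower bounds meet at 3, so that is the treewidth.

Treewidth 3.
One such decomposition:
Bags: B1 = {3, 4, 5, 9}  B2 = {4, 5, 8, 9}  B3 = {1, 5, 8, 9}  B4 = {5, 7, 8, 9}  B5 = {5, 7, 8, 10}  B6 = {2, 5, 7, 9}  B7 = {5, 6, 8, 9}
Tree: B1–B2, B2–B3, B2–B4, B4–B5, B4–B6, B2–B7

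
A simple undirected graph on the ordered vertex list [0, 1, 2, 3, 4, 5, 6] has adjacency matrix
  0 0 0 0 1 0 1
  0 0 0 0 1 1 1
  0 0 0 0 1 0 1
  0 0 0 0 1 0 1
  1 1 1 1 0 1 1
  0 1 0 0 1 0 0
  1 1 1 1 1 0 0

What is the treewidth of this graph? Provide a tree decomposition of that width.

Treewidth 2.
One optimal decomposition is:
Bags: B1 = {0, 4, 6}  B2 = {2, 4, 6}  B3 = {1, 4, 6}  B4 = {1, 4, 5}  B5 = {3, 4, 6}
Tree: B1–B2, B2–B3, B3–B4, B3–B5

Each bag holds 3 vertices, so the decomposition has width 2, which upper-bounds the treewidth. Conversely, {1, 4, 5} is a clique of size 3, and the vertices of any clique must share a bag in every tree decomposition; so some bag has ≥ 3 vertices and tw(G) ≥ 2. Combining the bounds, tw(G) = 2.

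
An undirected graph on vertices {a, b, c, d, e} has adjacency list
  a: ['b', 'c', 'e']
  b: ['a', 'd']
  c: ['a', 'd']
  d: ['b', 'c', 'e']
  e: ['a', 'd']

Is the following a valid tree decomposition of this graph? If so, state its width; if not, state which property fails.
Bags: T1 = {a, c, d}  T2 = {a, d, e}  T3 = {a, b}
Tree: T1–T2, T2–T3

A tree decomposition must satisfy three properties: every vertex lies in some bag; for every edge, both endpoints lie together in some bag; and for every vertex, the bags containing it form a connected subtree. Here edge (d,b) lies in no bag, so the decomposition is invalid.

No — edge (d,b) lies in no bag.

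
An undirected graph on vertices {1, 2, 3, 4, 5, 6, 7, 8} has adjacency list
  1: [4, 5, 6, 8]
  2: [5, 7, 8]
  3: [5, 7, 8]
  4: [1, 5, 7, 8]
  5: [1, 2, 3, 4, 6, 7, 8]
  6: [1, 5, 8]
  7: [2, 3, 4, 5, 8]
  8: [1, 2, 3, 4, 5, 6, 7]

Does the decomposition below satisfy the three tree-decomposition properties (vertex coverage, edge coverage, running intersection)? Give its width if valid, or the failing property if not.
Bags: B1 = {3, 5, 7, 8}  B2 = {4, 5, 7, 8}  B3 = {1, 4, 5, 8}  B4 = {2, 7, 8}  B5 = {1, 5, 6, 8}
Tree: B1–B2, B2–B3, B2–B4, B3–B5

No — edge (5,2) lies in no bag.

A tree decomposition must satisfy three properties: every vertex lies in some bag; for every edge, both endpoints lie together in some bag; and for every vertex, the bags containing it form a connected subtree. Here edge (5,2) lies in no bag, so the decomposition is invalid.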